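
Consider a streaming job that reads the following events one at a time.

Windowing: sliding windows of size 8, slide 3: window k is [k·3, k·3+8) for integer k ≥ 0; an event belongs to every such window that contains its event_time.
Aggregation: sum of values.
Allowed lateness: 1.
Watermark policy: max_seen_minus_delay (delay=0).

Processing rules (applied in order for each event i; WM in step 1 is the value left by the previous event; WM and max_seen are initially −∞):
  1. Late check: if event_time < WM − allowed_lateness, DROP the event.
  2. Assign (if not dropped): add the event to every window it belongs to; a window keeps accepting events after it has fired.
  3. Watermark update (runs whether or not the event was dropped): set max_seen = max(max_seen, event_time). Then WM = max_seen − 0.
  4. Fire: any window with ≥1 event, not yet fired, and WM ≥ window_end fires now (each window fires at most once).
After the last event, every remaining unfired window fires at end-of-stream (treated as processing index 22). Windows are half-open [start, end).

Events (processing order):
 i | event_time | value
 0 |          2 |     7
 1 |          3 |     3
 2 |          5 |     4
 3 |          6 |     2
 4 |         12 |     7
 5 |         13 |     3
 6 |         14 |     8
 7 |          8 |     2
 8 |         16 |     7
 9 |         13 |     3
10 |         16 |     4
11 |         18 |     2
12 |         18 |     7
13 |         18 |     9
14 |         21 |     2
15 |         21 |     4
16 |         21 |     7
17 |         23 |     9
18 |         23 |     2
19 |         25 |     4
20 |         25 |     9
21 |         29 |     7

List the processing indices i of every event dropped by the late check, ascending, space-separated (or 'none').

7 9

i=0 t=2 v=7: → [0,8); WM=2
i=1 t=3 v=3: → [3,11),[0,8); WM=3
i=2 t=5 v=4: → [3,11),[0,8); WM=5
i=3 t=6 v=2: → [6,14),[3,11),[0,8); WM=6
i=4 t=12 v=7: → [12,20),[9,17),[6,14); WM=12; [0,8) fires=16 [3,11) fires=9
i=5 t=13 v=3: → [12,20),[9,17),[6,14); WM=13
i=6 t=14 v=8: → [12,20),[9,17); WM=14; [6,14) fires=12
i=7 t=8 v=2: DROP (t<14-1); WM=14
i=8 t=16 v=7: → [15,23),[12,20),[9,17); WM=16
i=9 t=13 v=3: DROP (t<16-1); WM=16
i=10 t=16 v=4: → [15,23),[12,20),[9,17); WM=16
i=11 t=18 v=2: → [18,26),[15,23),[12,20); WM=18; [9,17) fires=29
i=12 t=18 v=7: → [18,26),[15,23),[12,20); WM=18
i=13 t=18 v=9: → [18,26),[15,23),[12,20); WM=18
i=14 t=21 v=2: → [21,29),[18,26),[15,23); WM=21; [12,20) fires=47
i=15 t=21 v=4: → [21,29),[18,26),[15,23); WM=21
i=16 t=21 v=7: → [21,29),[18,26),[15,23); WM=21
i=17 t=23 v=9: → [21,29),[18,26); WM=23; [15,23) fires=42
i=18 t=23 v=2: → [21,29),[18,26); WM=23
i=19 t=25 v=4: → [24,32),[21,29),[18,26); WM=25
i=20 t=25 v=9: → [24,32),[21,29),[18,26); WM=25
i=21 t=29 v=7: → [27,35),[24,32); WM=29; [18,26) fires=55 [21,29) fires=37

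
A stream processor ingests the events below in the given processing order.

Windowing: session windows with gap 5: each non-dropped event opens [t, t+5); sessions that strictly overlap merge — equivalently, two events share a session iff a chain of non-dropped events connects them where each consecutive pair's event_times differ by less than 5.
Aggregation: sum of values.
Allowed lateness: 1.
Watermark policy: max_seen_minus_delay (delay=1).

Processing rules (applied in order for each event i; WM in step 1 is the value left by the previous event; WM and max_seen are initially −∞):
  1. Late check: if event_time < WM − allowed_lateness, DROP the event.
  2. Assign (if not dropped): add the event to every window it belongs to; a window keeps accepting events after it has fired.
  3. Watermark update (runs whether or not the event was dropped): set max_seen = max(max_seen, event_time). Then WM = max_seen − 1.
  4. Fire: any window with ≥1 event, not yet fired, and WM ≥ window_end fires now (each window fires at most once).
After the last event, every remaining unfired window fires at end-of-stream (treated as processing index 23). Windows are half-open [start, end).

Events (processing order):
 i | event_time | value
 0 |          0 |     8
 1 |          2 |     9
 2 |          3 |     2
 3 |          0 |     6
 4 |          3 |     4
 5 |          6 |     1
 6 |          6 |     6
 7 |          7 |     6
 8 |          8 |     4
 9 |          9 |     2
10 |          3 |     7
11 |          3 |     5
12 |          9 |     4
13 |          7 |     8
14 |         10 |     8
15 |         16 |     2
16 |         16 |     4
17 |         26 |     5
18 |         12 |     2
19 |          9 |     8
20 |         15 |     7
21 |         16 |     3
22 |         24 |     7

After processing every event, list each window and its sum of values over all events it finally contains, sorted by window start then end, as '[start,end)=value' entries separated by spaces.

i=0 t=0 v=8: → [0,5); WM=-1
i=1 t=2 v=9: → [0,7); WM=1
i=2 t=3 v=2: → [0,8); WM=2
i=3 t=0 v=6: DROP (t<2-1); WM=2
i=4 t=3 v=4: → [0,8); WM=2
i=5 t=6 v=1: → [0,11); WM=5
i=6 t=6 v=6: → [0,11); WM=5
i=7 t=7 v=6: → [0,12); WM=6
i=8 t=8 v=4: → [0,13); WM=7
i=9 t=9 v=2: → [0,14); WM=8
i=10 t=3 v=7: DROP (t<8-1); WM=8
i=11 t=3 v=5: DROP (t<8-1); WM=8
i=12 t=9 v=4: → [0,14); WM=8
i=13 t=7 v=8: → [0,14); WM=8
i=14 t=10 v=8: → [0,15); WM=9
i=15 t=16 v=2: → [16,21); WM=15
i=16 t=16 v=4: → [16,21); WM=15
i=17 t=26 v=5: → [26,31); WM=25
i=18 t=12 v=2: DROP (t<25-1); WM=25
i=19 t=9 v=8: DROP (t<25-1); WM=25
i=20 t=15 v=7: DROP (t<25-1); WM=25
i=21 t=16 v=3: DROP (t<25-1); WM=25
i=22 t=24 v=7: → [24,31); WM=25

[0,15)=62 [16,21)=6 [24,31)=12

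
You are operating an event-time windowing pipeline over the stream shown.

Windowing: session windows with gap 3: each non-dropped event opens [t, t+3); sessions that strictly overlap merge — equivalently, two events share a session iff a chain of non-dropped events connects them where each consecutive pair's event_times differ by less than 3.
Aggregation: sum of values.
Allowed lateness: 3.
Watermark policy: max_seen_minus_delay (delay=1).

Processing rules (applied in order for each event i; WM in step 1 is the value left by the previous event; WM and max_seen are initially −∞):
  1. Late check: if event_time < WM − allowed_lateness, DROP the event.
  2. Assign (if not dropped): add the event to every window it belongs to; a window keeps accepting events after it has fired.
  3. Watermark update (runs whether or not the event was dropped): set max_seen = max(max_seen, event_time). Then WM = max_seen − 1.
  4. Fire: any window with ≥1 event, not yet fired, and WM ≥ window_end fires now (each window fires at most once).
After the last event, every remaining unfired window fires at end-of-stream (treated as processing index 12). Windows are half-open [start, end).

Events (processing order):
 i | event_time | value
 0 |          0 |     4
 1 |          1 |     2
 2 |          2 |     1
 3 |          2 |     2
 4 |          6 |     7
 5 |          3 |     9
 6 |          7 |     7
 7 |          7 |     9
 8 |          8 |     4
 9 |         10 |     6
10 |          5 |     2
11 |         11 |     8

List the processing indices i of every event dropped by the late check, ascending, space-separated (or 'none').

10

i=0 t=0 v=4: → [0,3); WM=-1
i=1 t=1 v=2: → [0,4); WM=0
i=2 t=2 v=1: → [0,5); WM=1
i=3 t=2 v=2: → [0,5); WM=1
i=4 t=6 v=7: → [6,9); WM=5
i=5 t=3 v=9: → [0,6); WM=5
i=6 t=7 v=7: → [6,10); WM=6
i=7 t=7 v=9: → [6,10); WM=6
i=8 t=8 v=4: → [6,11); WM=7
i=9 t=10 v=6: → [6,13); WM=9
i=10 t=5 v=2: DROP (t<9-3); WM=9
i=11 t=11 v=8: → [6,14); WM=10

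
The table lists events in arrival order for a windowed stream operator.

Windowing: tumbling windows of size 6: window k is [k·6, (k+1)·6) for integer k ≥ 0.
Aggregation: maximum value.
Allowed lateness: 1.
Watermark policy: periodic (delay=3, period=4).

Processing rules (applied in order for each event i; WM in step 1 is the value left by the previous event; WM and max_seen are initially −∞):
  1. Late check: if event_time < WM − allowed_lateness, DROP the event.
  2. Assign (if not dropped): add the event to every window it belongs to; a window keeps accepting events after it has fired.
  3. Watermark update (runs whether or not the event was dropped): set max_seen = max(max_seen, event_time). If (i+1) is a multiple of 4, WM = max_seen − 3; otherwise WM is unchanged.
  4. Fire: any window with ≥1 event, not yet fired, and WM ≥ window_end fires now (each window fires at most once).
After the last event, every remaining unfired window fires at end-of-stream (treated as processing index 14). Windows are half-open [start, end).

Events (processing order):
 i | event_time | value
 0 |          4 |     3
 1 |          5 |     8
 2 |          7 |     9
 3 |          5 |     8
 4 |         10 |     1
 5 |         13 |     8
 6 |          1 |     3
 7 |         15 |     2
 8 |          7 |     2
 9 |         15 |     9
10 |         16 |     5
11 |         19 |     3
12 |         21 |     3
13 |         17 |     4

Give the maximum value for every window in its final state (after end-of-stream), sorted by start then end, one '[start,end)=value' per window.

[0,6)=8 [6,12)=9 [12,18)=9 [18,24)=3

i=0 t=4 v=3: → [0,6); WM=−∞
i=1 t=5 v=8: → [0,6); WM=−∞
i=2 t=7 v=9: → [6,12); WM=−∞
i=3 t=5 v=8: → [0,6); WM=4
i=4 t=10 v=1: → [6,12); WM=4
i=5 t=13 v=8: → [12,18); WM=4
i=6 t=1 v=3: DROP (t<4-1); WM=4
i=7 t=15 v=2: → [12,18); WM=12; [0,6) fires=8 [6,12) fires=9
i=8 t=7 v=2: DROP (t<12-1); WM=12
i=9 t=15 v=9: → [12,18); WM=12
i=10 t=16 v=5: → [12,18); WM=12
i=11 t=19 v=3: → [18,24); WM=16
i=12 t=21 v=3: → [18,24); WM=16
i=13 t=17 v=4: → [12,18); WM=16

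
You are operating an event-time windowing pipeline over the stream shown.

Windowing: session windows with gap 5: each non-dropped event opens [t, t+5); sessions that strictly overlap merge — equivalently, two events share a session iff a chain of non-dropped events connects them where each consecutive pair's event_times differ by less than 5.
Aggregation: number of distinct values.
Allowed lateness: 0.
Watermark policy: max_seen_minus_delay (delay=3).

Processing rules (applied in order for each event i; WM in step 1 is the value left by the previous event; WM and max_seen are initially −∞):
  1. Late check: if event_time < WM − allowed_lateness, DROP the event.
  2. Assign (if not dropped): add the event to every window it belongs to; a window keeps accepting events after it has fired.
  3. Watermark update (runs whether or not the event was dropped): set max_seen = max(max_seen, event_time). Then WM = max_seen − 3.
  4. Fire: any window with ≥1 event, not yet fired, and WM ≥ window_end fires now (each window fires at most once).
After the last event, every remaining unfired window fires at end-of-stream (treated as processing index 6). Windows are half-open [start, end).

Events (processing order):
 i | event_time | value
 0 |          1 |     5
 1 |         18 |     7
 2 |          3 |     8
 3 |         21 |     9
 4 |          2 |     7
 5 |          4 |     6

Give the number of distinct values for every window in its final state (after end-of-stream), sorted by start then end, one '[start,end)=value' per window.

i=0 t=1 v=5: → [1,6); WM=-2
i=1 t=18 v=7: → [18,23); WM=15
i=2 t=3 v=8: DROP (t<15-0); WM=15
i=3 t=21 v=9: → [18,26); WM=18
i=4 t=2 v=7: DROP (t<18-0); WM=18
i=5 t=4 v=6: DROP (t<18-0); WM=18

[1,6)=1 [18,26)=2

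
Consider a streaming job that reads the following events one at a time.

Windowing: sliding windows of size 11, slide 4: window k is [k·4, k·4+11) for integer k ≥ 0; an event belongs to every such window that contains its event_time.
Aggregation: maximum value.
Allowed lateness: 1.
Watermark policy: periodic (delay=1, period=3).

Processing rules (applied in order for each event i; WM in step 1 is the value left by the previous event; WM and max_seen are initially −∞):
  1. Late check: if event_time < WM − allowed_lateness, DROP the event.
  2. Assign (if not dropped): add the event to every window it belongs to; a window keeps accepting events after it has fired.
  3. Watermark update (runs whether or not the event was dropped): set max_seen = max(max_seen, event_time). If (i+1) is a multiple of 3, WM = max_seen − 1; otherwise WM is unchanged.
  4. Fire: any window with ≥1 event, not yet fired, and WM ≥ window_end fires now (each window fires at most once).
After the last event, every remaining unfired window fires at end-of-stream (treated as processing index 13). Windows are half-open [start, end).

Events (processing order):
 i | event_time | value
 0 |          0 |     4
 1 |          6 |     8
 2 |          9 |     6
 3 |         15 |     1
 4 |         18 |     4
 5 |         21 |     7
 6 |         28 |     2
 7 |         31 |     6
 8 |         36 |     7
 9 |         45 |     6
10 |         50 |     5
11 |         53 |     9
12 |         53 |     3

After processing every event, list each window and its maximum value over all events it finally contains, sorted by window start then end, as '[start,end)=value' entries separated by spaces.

i=0 t=0 v=4: → [0,11); WM=−∞
i=1 t=6 v=8: → [4,15),[0,11); WM=−∞
i=2 t=9 v=6: → [8,19),[4,15),[0,11); WM=8
i=3 t=15 v=1: → [12,23),[8,19); WM=8
i=4 t=18 v=4: → [16,27),[12,23),[8,19); WM=8
i=5 t=21 v=7: → [20,31),[16,27),[12,23); WM=20; [0,11) fires=8 [4,15) fires=8 [8,19) fires=6
i=6 t=28 v=2: → [28,39),[24,35),[20,31); WM=20
i=7 t=31 v=6: → [28,39),[24,35); WM=20
i=8 t=36 v=7: → [36,47),[32,43),[28,39); WM=35; [12,23) fires=7 [16,27) fires=7 [20,31) fires=7 [24,35) fires=6
i=9 t=45 v=6: → [44,55),[40,51),[36,47); WM=35
i=10 t=50 v=5: → [48,59),[44,55),[40,51); WM=35
i=11 t=53 v=9: → [52,63),[48,59),[44,55); WM=52; [28,39) fires=7 [32,43) fires=7 [36,47) fires=7 [40,51) fires=6
i=12 t=53 v=3: → [52,63),[48,59),[44,55); WM=52

[0,11)=8 [4,15)=8 [8,19)=6 [12,23)=7 [16,27)=7 [20,31)=7 [24,35)=6 [28,39)=7 [32,43)=7 [36,47)=7 [40,51)=6 [44,55)=9 [48,59)=9 [52,63)=9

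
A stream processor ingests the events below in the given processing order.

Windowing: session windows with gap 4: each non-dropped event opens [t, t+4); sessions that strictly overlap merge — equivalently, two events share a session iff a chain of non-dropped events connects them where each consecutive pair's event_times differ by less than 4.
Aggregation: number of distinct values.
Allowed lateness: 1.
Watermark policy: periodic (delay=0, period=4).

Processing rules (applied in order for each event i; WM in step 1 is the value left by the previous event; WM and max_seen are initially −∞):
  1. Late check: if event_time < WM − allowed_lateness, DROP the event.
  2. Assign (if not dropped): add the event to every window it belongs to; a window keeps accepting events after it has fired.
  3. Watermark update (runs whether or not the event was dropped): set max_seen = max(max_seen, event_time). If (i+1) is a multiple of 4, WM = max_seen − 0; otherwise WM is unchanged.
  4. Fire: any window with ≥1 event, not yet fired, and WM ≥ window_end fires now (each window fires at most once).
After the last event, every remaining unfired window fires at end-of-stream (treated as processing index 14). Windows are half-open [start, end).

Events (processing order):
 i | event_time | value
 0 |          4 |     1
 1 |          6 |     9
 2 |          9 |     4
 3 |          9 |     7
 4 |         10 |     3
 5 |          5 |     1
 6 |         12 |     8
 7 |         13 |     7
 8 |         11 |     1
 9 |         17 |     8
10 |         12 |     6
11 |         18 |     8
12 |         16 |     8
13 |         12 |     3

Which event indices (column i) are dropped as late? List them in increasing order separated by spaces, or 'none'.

5 8 12 13

i=0 t=4 v=1: → [4,8); WM=−∞
i=1 t=6 v=9: → [4,10); WM=−∞
i=2 t=9 v=4: → [4,13); WM=−∞
i=3 t=9 v=7: → [4,13); WM=9
i=4 t=10 v=3: → [4,14); WM=9
i=5 t=5 v=1: DROP (t<9-1); WM=9
i=6 t=12 v=8: → [4,16); WM=9
i=7 t=13 v=7: → [4,17); WM=13
i=8 t=11 v=1: DROP (t<13-1); WM=13
i=9 t=17 v=8: → [17,21); WM=13
i=10 t=12 v=6: → [4,17); WM=13
i=11 t=18 v=8: → [17,22); WM=18
i=12 t=16 v=8: DROP (t<18-1); WM=18
i=13 t=12 v=3: DROP (t<18-1); WM=18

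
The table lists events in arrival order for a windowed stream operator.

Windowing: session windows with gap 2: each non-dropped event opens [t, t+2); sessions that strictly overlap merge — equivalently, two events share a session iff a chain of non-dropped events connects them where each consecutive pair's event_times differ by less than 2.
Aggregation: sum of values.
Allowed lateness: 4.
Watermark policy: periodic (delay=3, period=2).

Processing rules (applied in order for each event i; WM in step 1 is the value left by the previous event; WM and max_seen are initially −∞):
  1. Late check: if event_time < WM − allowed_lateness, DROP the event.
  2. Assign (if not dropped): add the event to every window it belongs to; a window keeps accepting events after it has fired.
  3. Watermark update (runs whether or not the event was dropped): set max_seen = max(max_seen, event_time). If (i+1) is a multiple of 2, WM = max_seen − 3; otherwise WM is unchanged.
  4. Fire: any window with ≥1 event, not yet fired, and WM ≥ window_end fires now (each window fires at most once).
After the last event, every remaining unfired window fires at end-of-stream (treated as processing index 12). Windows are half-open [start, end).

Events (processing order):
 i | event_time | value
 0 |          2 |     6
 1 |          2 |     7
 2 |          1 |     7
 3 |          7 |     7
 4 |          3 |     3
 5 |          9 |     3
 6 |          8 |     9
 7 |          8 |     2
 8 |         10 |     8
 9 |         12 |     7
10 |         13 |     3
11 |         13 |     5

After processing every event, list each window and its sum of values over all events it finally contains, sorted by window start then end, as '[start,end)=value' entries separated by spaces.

[1,5)=23 [7,12)=29 [12,15)=15

i=0 t=2 v=6: → [2,4); WM=−∞
i=1 t=2 v=7: → [2,4); WM=-1
i=2 t=1 v=7: → [1,4); WM=-1
i=3 t=7 v=7: → [7,9); WM=4
i=4 t=3 v=3: → [1,5); WM=4
i=5 t=9 v=3: → [9,11); WM=6
i=6 t=8 v=9: → [7,11); WM=6
i=7 t=8 v=2: → [7,11); WM=6
i=8 t=10 v=8: → [7,12); WM=6
i=9 t=12 v=7: → [12,14); WM=9
i=10 t=13 v=3: → [12,15); WM=9
i=11 t=13 v=5: → [12,15); WM=10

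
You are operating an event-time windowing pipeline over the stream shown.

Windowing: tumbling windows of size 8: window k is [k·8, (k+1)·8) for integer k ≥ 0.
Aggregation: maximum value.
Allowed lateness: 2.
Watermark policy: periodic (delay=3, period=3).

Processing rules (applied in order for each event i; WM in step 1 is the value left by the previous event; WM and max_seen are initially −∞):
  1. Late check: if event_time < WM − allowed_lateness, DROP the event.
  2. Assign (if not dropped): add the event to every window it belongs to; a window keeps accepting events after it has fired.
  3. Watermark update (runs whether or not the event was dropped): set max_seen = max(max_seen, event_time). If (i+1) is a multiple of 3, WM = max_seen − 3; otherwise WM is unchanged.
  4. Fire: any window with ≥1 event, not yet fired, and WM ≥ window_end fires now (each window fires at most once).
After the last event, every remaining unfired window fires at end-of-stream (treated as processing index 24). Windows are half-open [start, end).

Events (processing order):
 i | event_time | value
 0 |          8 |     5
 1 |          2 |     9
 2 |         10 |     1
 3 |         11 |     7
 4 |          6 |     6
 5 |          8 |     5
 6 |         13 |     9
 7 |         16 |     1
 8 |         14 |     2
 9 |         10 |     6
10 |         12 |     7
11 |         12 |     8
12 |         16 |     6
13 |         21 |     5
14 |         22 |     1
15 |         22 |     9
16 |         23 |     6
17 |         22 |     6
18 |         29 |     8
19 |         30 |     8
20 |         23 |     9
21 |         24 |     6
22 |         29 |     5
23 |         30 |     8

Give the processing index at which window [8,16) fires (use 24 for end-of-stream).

14

i=0 t=8 v=5: → [8,16); WM=−∞
i=1 t=2 v=9: → [0,8); WM=−∞
i=2 t=10 v=1: → [8,16); WM=7
i=3 t=11 v=7: → [8,16); WM=7
i=4 t=6 v=6: → [0,8); WM=7
i=5 t=8 v=5: → [8,16); WM=8; [0,8) fires=9
i=6 t=13 v=9: → [8,16); WM=8
i=7 t=16 v=1: → [16,24); WM=8
i=8 t=14 v=2: → [8,16); WM=13
i=9 t=10 v=6: DROP (t<13-2); WM=13
i=10 t=12 v=7: → [8,16); WM=13
i=11 t=12 v=8: → [8,16); WM=13
i=12 t=16 v=6: → [16,24); WM=13
i=13 t=21 v=5: → [16,24); WM=13
i=14 t=22 v=1: → [16,24); WM=19; [8,16) fires=9
i=15 t=22 v=9: → [16,24); WM=19
i=16 t=23 v=6: → [16,24); WM=19
i=17 t=22 v=6: → [16,24); WM=20
i=18 t=29 v=8: → [24,32); WM=20
i=19 t=30 v=8: → [24,32); WM=20
i=20 t=23 v=9: → [16,24); WM=27; [16,24) fires=9
i=21 t=24 v=6: DROP (t<27-2); WM=27
i=22 t=29 v=5: → [24,32); WM=27
i=23 t=30 v=8: → [24,32); WM=27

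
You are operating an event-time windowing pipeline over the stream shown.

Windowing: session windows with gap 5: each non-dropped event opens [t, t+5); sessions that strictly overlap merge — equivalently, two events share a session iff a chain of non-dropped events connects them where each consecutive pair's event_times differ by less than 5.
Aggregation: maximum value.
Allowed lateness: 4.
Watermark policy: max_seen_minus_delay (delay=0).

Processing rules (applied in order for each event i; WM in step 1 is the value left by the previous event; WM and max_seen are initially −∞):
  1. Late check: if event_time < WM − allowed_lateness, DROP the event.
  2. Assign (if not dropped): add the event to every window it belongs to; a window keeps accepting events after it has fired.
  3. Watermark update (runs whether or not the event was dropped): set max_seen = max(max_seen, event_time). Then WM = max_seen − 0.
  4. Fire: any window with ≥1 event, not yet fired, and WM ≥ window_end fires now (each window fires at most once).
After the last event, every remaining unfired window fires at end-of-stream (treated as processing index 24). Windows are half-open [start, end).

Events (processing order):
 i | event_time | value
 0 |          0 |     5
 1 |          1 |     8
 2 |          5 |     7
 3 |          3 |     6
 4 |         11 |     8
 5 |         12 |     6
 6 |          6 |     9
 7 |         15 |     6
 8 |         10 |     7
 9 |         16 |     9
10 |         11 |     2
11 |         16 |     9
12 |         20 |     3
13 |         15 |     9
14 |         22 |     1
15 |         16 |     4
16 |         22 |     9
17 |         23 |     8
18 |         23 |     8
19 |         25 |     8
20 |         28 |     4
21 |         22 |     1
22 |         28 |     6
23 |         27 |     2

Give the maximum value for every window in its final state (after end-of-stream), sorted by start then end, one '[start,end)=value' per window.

[0,10)=8 [11,33)=9

i=0 t=0 v=5: → [0,5); WM=0
i=1 t=1 v=8: → [0,6); WM=1
i=2 t=5 v=7: → [0,10); WM=5
i=3 t=3 v=6: → [0,10); WM=5
i=4 t=11 v=8: → [11,16); WM=11
i=5 t=12 v=6: → [11,17); WM=12
i=6 t=6 v=9: DROP (t<12-4); WM=12
i=7 t=15 v=6: → [11,20); WM=15
i=8 t=10 v=7: DROP (t<15-4); WM=15
i=9 t=16 v=9: → [11,21); WM=16
i=10 t=11 v=2: DROP (t<16-4); WM=16
i=11 t=16 v=9: → [11,21); WM=16
i=12 t=20 v=3: → [11,25); WM=20
i=13 t=15 v=9: DROP (t<20-4); WM=20
i=14 t=22 v=1: → [11,27); WM=22
i=15 t=16 v=4: DROP (t<22-4); WM=22
i=16 t=22 v=9: → [11,27); WM=22
i=17 t=23 v=8: → [11,28); WM=23
i=18 t=23 v=8: → [11,28); WM=23
i=19 t=25 v=8: → [11,30); WM=25
i=20 t=28 v=4: → [11,33); WM=28
i=21 t=22 v=1: DROP (t<28-4); WM=28
i=22 t=28 v=6: → [11,33); WM=28
i=23 t=27 v=2: → [11,33); WM=28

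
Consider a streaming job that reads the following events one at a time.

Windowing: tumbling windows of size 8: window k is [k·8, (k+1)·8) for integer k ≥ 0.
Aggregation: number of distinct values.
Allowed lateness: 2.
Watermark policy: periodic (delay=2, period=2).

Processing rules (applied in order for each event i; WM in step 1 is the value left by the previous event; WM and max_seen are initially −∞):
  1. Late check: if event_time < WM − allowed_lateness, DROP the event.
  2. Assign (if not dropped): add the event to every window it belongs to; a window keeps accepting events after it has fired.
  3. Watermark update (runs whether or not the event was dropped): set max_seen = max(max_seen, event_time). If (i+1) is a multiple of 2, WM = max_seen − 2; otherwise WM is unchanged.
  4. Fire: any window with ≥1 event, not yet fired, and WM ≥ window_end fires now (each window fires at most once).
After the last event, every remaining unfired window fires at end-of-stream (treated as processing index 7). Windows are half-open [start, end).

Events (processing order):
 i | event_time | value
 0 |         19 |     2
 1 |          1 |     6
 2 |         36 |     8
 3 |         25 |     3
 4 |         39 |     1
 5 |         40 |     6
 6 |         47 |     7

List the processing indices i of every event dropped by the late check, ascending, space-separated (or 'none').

none

i=0 t=19 v=2: → [16,24); WM=−∞
i=1 t=1 v=6: → [0,8); WM=17; [0,8) fires=1
i=2 t=36 v=8: → [32,40); WM=17
i=3 t=25 v=3: → [24,32); WM=34; [16,24) fires=1 [24,32) fires=1
i=4 t=39 v=1: → [32,40); WM=34
i=5 t=40 v=6: → [40,48); WM=38
i=6 t=47 v=7: → [40,48); WM=38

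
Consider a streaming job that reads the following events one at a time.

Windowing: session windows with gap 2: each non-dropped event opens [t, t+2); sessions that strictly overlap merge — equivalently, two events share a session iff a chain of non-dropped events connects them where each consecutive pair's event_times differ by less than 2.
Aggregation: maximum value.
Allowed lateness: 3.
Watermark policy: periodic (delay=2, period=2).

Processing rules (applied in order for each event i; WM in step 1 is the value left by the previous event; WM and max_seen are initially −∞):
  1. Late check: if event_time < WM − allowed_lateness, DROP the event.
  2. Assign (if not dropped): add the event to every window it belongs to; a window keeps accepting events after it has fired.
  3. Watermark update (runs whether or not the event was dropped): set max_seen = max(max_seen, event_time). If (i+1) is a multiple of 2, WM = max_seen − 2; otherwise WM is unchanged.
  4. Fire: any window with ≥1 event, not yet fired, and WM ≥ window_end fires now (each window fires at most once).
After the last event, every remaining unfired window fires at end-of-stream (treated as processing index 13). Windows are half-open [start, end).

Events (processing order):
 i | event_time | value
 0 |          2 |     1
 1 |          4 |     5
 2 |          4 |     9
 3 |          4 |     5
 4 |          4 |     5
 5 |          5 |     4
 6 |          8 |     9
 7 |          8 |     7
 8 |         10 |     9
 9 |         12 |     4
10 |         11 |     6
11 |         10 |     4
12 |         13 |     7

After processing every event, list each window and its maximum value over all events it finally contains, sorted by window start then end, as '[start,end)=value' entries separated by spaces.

[2,4)=1 [4,7)=9 [8,10)=9 [10,15)=9

i=0 t=2 v=1: → [2,4); WM=−∞
i=1 t=4 v=5: → [4,6); WM=2
i=2 t=4 v=9: → [4,6); WM=2
i=3 t=4 v=5: → [4,6); WM=2
i=4 t=4 v=5: → [4,6); WM=2
i=5 t=5 v=4: → [4,7); WM=3
i=6 t=8 v=9: → [8,10); WM=3
i=7 t=8 v=7: → [8,10); WM=6
i=8 t=10 v=9: → [10,12); WM=6
i=9 t=12 v=4: → [12,14); WM=10
i=10 t=11 v=6: → [10,14); WM=10
i=11 t=10 v=4: → [10,14); WM=10
i=12 t=13 v=7: → [10,15); WM=10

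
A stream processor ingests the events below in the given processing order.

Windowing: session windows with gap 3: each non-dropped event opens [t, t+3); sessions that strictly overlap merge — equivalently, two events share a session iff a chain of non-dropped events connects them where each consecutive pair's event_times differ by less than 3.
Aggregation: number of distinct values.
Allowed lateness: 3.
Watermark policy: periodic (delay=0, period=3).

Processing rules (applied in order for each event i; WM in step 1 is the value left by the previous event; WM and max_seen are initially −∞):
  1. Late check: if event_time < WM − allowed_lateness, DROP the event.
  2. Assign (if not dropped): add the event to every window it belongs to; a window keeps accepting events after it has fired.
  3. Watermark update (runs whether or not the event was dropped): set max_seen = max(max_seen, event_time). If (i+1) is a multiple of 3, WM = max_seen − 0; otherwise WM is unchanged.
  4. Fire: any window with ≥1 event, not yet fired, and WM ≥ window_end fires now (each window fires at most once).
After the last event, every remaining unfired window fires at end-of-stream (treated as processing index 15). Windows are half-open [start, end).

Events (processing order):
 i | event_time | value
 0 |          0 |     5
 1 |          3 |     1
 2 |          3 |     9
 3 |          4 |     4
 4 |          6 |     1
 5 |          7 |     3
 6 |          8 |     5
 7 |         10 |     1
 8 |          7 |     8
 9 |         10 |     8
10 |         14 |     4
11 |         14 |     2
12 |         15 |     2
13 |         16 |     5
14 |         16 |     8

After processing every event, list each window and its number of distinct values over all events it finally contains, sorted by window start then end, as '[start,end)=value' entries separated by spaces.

[0,3)=1 [3,13)=6 [14,19)=4

i=0 t=0 v=5: → [0,3); WM=−∞
i=1 t=3 v=1: → [3,6); WM=−∞
i=2 t=3 v=9: → [3,6); WM=3
i=3 t=4 v=4: → [3,7); WM=3
i=4 t=6 v=1: → [3,9); WM=3
i=5 t=7 v=3: → [3,10); WM=7
i=6 t=8 v=5: → [3,11); WM=7
i=7 t=10 v=1: → [3,13); WM=7
i=8 t=7 v=8: → [3,13); WM=10
i=9 t=10 v=8: → [3,13); WM=10
i=10 t=14 v=4: → [14,17); WM=10
i=11 t=14 v=2: → [14,17); WM=14
i=12 t=15 v=2: → [14,18); WM=14
i=13 t=16 v=5: → [14,19); WM=14
i=14 t=16 v=8: → [14,19); WM=16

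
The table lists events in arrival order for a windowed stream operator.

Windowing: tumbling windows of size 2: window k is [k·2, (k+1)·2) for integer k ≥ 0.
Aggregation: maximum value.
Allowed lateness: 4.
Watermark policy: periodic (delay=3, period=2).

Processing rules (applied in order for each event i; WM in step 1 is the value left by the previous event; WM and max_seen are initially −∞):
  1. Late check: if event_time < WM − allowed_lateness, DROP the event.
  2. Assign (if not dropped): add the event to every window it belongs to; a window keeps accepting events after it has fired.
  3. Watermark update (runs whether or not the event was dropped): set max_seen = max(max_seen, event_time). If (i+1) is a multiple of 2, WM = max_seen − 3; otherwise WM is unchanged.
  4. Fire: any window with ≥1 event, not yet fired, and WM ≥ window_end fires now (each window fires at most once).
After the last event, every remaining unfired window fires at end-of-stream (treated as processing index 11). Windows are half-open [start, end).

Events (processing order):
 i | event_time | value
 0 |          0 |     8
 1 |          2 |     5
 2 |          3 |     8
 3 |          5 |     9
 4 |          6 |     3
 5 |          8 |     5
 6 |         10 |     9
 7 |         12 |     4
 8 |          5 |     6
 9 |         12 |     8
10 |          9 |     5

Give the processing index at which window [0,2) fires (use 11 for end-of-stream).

3

i=0 t=0 v=8: → [0,2); WM=−∞
i=1 t=2 v=5: → [2,4); WM=-1
i=2 t=3 v=8: → [2,4); WM=-1
i=3 t=5 v=9: → [4,6); WM=2; [0,2) fires=8
i=4 t=6 v=3: → [6,8); WM=2
i=5 t=8 v=5: → [8,10); WM=5; [2,4) fires=8
i=6 t=10 v=9: → [10,12); WM=5
i=7 t=12 v=4: → [12,14); WM=9; [4,6) fires=9 [6,8) fires=3
i=8 t=5 v=6: → [4,6); WM=9
i=9 t=12 v=8: → [12,14); WM=9
i=10 t=9 v=5: → [8,10); WM=9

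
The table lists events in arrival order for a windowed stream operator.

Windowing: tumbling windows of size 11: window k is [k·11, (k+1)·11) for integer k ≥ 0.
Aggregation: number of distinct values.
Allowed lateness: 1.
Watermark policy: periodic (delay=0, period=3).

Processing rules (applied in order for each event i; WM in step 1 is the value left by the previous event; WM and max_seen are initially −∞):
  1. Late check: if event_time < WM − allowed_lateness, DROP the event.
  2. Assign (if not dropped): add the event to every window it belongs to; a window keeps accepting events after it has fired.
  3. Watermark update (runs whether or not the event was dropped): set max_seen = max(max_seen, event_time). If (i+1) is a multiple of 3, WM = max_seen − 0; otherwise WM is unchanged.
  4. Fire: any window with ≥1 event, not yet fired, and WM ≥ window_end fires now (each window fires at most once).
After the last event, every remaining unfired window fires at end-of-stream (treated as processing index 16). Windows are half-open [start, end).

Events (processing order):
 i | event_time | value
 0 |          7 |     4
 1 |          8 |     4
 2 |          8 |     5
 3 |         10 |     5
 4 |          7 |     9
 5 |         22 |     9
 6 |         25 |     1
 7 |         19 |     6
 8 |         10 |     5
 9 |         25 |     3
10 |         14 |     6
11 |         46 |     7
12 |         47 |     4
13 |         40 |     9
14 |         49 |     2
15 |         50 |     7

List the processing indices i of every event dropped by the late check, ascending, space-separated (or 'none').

i=0 t=7 v=4: → [0,11); WM=−∞
i=1 t=8 v=4: → [0,11); WM=−∞
i=2 t=8 v=5: → [0,11); WM=8
i=3 t=10 v=5: → [0,11); WM=8
i=4 t=7 v=9: → [0,11); WM=8
i=5 t=22 v=9: → [22,33); WM=22; [0,11) fires=3
i=6 t=25 v=1: → [22,33); WM=22
i=7 t=19 v=6: DROP (t<22-1); WM=22
i=8 t=10 v=5: DROP (t<22-1); WM=25
i=9 t=25 v=3: → [22,33); WM=25
i=10 t=14 v=6: DROP (t<25-1); WM=25
i=11 t=46 v=7: → [44,55); WM=46; [22,33) fires=3
i=12 t=47 v=4: → [44,55); WM=46
i=13 t=40 v=9: DROP (t<46-1); WM=46
i=14 t=49 v=2: → [44,55); WM=49
i=15 t=50 v=7: → [44,55); WM=49

7 8 10 13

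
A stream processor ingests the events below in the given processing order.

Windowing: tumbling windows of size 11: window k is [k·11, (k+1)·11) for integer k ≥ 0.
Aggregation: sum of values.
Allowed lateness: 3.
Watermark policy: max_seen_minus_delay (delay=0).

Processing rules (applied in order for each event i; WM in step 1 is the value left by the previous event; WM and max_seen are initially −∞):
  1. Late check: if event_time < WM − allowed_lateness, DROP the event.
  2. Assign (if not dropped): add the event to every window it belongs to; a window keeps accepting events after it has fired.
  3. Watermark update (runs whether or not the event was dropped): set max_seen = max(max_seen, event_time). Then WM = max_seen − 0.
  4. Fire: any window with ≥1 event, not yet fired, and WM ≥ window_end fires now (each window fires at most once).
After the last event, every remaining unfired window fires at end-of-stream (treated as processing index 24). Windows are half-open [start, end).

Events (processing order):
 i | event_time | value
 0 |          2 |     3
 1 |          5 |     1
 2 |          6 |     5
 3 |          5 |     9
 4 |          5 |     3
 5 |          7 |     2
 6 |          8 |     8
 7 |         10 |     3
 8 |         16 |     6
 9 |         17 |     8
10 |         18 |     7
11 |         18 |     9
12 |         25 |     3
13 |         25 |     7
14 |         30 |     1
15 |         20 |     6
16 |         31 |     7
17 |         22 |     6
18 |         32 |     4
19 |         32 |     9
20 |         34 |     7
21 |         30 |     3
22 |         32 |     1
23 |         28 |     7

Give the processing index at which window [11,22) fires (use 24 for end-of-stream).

i=0 t=2 v=3: → [0,11); WM=2
i=1 t=5 v=1: → [0,11); WM=5
i=2 t=6 v=5: → [0,11); WM=6
i=3 t=5 v=9: → [0,11); WM=6
i=4 t=5 v=3: → [0,11); WM=6
i=5 t=7 v=2: → [0,11); WM=7
i=6 t=8 v=8: → [0,11); WM=8
i=7 t=10 v=3: → [0,11); WM=10
i=8 t=16 v=6: → [11,22); WM=16; [0,11) fires=34
i=9 t=17 v=8: → [11,22); WM=17
i=10 t=18 v=7: → [11,22); WM=18
i=11 t=18 v=9: → [11,22); WM=18
i=12 t=25 v=3: → [22,33); WM=25; [11,22) fires=30
i=13 t=25 v=7: → [22,33); WM=25
i=14 t=30 v=1: → [22,33); WM=30
i=15 t=20 v=6: DROP (t<30-3); WM=30
i=16 t=31 v=7: → [22,33); WM=31
i=17 t=22 v=6: DROP (t<31-3); WM=31
i=18 t=32 v=4: → [22,33); WM=32
i=19 t=32 v=9: → [22,33); WM=32
i=20 t=34 v=7: → [33,44); WM=34; [22,33) fires=31
i=21 t=30 v=3: DROP (t<34-3); WM=34
i=22 t=32 v=1: → [22,33); WM=34
i=23 t=28 v=7: DROP (t<34-3); WM=34

12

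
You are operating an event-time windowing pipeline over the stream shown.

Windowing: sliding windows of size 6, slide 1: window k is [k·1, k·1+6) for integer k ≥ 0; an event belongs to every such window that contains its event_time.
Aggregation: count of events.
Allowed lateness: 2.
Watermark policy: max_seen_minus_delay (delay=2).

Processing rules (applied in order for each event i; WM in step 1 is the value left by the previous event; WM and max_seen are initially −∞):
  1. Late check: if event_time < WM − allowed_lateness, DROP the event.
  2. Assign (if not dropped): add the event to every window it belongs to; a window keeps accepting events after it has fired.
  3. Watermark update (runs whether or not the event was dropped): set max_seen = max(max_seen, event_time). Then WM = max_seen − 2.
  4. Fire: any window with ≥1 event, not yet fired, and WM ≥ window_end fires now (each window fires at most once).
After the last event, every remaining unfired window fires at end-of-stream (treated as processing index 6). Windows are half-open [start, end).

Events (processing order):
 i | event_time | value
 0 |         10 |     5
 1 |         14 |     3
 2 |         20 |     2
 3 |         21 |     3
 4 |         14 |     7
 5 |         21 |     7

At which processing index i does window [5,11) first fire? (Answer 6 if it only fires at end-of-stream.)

i=0 t=10 v=5: → [10,16),[9,15),[8,14),[7,13),[6,12),[5,11); WM=8
i=1 t=14 v=3: → [14,20),[13,19),[12,18),[11,17),[10,16),[9,15); WM=12; [5,11) fires=1 [6,12) fires=1
i=2 t=20 v=2: → [20,26),[19,25),[18,24),[17,23),[16,22),[15,21); WM=18; [7,13) fires=1 [8,14) fires=1 [9,15) fires=2 [10,16) fires=2 [11,17) fires=1 [12,18) fires=1
i=3 t=21 v=3: → [21,27),[20,26),[19,25),[18,24),[17,23),[16,22); WM=19; [13,19) fires=1
i=4 t=14 v=7: DROP (t<19-2); WM=19
i=5 t=21 v=7: → [21,27),[20,26),[19,25),[18,24),[17,23),[16,22); WM=19

1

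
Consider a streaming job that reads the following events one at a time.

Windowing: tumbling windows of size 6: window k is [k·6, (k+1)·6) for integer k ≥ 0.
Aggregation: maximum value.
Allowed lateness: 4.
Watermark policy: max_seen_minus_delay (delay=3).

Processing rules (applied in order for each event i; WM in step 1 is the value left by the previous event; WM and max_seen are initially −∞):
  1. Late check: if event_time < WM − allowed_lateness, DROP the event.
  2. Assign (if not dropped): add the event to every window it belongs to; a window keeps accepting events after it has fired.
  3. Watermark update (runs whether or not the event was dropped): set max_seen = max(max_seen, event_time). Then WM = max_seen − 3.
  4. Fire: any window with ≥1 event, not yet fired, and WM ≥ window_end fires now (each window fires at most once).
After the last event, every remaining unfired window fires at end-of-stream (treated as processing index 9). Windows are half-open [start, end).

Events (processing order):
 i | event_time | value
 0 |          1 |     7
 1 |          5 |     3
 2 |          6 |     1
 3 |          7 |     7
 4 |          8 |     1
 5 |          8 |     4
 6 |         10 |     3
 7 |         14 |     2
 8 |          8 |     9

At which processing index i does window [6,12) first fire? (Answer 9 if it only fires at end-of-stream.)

9

i=0 t=1 v=7: → [0,6); WM=-2
i=1 t=5 v=3: → [0,6); WM=2
i=2 t=6 v=1: → [6,12); WM=3
i=3 t=7 v=7: → [6,12); WM=4
i=4 t=8 v=1: → [6,12); WM=5
i=5 t=8 v=4: → [6,12); WM=5
i=6 t=10 v=3: → [6,12); WM=7; [0,6) fires=7
i=7 t=14 v=2: → [12,18); WM=11
i=8 t=8 v=9: → [6,12); WM=11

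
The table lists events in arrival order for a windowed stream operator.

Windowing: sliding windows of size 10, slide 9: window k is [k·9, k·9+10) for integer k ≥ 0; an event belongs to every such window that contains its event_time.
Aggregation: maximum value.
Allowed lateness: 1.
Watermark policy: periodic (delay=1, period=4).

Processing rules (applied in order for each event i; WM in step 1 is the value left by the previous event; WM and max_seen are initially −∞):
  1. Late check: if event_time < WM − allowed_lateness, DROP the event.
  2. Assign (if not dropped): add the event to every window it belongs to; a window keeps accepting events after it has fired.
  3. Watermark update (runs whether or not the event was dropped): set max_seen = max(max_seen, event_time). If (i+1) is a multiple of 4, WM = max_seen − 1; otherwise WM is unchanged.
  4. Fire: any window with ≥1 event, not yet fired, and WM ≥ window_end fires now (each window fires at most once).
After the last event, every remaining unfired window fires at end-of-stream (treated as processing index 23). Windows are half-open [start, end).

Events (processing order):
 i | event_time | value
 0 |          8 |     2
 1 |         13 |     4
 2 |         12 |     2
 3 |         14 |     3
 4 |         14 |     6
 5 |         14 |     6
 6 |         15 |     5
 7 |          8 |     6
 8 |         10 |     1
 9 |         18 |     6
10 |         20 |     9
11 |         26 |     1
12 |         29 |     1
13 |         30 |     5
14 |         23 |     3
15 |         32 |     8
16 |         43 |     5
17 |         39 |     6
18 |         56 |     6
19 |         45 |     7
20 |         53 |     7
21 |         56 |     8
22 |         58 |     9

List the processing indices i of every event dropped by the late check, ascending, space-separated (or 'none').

7 8 14 20

i=0 t=8 v=2: → [0,10); WM=−∞
i=1 t=13 v=4: → [9,19); WM=−∞
i=2 t=12 v=2: → [9,19); WM=−∞
i=3 t=14 v=3: → [9,19); WM=13; [0,10) fires=2
i=4 t=14 v=6: → [9,19); WM=13
i=5 t=14 v=6: → [9,19); WM=13
i=6 t=15 v=5: → [9,19); WM=13
i=7 t=8 v=6: DROP (t<13-1); WM=14
i=8 t=10 v=1: DROP (t<14-1); WM=14
i=9 t=18 v=6: → [18,28),[9,19); WM=14
i=10 t=20 v=9: → [18,28); WM=14
i=11 t=26 v=1: → [18,28); WM=25; [9,19) fires=6
i=12 t=29 v=1: → [27,37); WM=25
i=13 t=30 v=5: → [27,37); WM=25
i=14 t=23 v=3: DROP (t<25-1); WM=25
i=15 t=32 v=8: → [27,37); WM=31; [18,28) fires=9
i=16 t=43 v=5: → [36,46); WM=31
i=17 t=39 v=6: → [36,46); WM=31
i=18 t=56 v=6: → [54,64); WM=31
i=19 t=45 v=7: → [45,55),[36,46); WM=55; [27,37) fires=8 [36,46) fires=7 [45,55) fires=7
i=20 t=53 v=7: DROP (t<55-1); WM=55
i=21 t=56 v=8: → [54,64); WM=55
i=22 t=58 v=9: → [54,64); WM=55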